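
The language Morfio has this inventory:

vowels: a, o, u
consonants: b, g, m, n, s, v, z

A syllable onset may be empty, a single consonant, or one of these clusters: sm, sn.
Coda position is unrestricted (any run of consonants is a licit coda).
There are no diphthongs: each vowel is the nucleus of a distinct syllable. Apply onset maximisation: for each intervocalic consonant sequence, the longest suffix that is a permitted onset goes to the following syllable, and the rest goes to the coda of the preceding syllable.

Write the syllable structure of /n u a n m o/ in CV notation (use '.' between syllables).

CV.VC.CV

Vowels present: u, a, o; each is a nucleus, giving 3 syllables.
Between /u/ (V1) and /a/ (V2): hiatus — the boundary sits between the two vowels.
Between /a/ (V2) and /o/ (V3): cluster /nm/ — the longest permitted-onset suffix is /m/; onset = /m/, preceding coda = /n/.
Result: nu.an.mo.
Mapping each syllable to C/V: /nu/ → CV, /an/ → VC, /mo/ → CV.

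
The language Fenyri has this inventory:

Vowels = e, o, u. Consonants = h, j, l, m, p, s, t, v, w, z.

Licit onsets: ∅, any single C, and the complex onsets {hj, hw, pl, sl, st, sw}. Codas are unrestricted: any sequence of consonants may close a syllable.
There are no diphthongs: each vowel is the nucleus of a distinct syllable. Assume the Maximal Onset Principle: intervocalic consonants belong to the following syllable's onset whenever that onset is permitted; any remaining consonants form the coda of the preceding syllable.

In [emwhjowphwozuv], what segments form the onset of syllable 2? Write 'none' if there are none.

hj

The vowels are e, o, o, u — 4 nuclei, so 4 syllables.
σ1/σ2 boundary: cluster /mwhj/ — the longest permitted-onset suffix is /hj/; onset = /hj/, preceding coda = /mw/.
σ2/σ3 boundary: /wphw/; trying suffixes from longest down, /hw/ is the first permitted one, so coda /wp/ | onset /hw/.
σ3/σ4 boundary: /z/ is a single consonant, so it becomes the next onset.
Result: emw.hjowp.hwo.zuv.
Syllable 2 is /hjowp/: onset /hj/, nucleus /o/, coda /wp/.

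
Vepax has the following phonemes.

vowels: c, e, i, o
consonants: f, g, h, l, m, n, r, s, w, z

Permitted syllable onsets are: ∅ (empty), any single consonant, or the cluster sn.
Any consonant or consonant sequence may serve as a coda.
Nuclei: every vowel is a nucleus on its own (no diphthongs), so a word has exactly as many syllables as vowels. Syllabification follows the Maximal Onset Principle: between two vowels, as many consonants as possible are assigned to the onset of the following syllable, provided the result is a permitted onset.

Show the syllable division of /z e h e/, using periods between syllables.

Vowels present: e, e; each is a nucleus, giving 2 syllables.
/e…e/ gap (V1→V2): /h/ → onset of the next syllable (single consonants are always licit onsets).

ze.he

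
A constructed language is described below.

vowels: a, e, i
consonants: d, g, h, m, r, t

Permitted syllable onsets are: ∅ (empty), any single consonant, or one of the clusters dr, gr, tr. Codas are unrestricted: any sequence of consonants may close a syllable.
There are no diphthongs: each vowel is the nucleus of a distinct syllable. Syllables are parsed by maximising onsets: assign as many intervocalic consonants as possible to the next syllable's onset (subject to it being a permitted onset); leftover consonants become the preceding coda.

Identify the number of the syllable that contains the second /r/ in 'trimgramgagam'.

The vowels are i, a, a, a — 4 nuclei, so 4 syllables.
V1 /i/ – V2 /a/: /mgr/ — longest licit onset from the right is /gr/, leaving /m/ as coda.
V2 /a/ – V3 /a/: cluster /mg/ — the longest permitted-onset suffix is /g/; onset = /g/, preceding coda = /m/.
V3 /a/ – V4 /a/: /g/ → onset of the next syllable (single consonants are always licit onsets).
Result: trim.gram.ga.gam.
The second /r/ is in the onset of syllable 2 (/gram/).

2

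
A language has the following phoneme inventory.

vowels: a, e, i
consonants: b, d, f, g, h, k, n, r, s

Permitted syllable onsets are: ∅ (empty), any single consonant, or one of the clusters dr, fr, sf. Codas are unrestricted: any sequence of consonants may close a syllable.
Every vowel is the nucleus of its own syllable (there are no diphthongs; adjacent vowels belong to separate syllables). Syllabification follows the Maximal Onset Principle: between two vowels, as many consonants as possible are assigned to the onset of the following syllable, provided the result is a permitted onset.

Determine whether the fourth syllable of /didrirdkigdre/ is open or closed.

Nuclei (vowels): i, i, i, e → 4 syllables.
σ1/σ2 boundary: cluster /dr/ — /dr/ is itself a permitted onset, so the whole cluster goes right; preceding coda = ∅.
σ2/σ3 boundary: /rdk/ — longest licit onset from the right is /k/, leaving /rd/ as coda.
σ3/σ4 boundary: cluster /gdr/ — the longest permitted-onset suffix is /dr/; onset = /dr/, preceding coda = /g/.
Putting it together: di.drird.kig.dre.
Syllable 4 is /dre/; it ends in its nucleus with no coda, so it is open.

open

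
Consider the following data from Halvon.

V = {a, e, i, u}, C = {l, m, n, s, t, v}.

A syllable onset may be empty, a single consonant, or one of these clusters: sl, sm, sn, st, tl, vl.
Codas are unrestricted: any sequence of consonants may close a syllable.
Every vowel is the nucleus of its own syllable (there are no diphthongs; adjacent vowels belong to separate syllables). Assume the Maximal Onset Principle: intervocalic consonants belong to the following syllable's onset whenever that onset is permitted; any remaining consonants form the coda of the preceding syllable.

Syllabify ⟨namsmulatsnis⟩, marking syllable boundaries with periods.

Nuclei (vowels): a, u, a, i → 4 syllables.
V1 /a/ – V2 /u/: cluster /msm/ — the longest permitted-onset suffix is /sm/; onset = /sm/, preceding coda = /m/.
V2 /u/ – V3 /a/: /l/ is a single consonant, so it becomes the next onset.
V3 /a/ – V4 /i/: /tsn/ — longest licit onset from the right is /sn/, leaving /t/ as coda.

nam.smu.lat.snis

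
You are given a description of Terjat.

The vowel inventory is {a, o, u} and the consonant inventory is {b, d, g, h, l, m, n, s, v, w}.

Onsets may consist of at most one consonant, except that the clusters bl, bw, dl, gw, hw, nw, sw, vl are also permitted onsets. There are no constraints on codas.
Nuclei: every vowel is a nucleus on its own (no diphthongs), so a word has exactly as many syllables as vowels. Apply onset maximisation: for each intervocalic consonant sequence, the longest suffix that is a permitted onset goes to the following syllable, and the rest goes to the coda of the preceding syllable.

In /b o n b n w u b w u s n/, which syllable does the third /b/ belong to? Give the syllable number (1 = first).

Vowels present: o, u, u; each is a nucleus, giving 3 syllables.
σ1/σ2 boundary: cluster /nbnw/ — the longest permitted-onset suffix is /nw/; onset = /nw/, preceding coda = /nb/.
σ2/σ3 boundary: cluster /bw/ — /bw/ is itself a permitted onset, so the whole cluster goes right; preceding coda = ∅.
Putting it together: bonb.nwu.bwusn.
The third /b/ is in the onset of syllable 3 (/bwusn/).

3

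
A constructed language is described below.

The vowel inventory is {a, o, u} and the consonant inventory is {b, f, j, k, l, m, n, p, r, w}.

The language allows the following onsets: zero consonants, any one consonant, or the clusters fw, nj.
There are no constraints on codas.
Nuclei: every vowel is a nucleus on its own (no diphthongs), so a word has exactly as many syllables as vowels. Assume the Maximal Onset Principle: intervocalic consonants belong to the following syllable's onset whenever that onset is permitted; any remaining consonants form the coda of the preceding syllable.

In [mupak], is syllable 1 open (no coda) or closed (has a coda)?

The vowels are u, a — 2 nuclei, so 2 syllables.
V1 /u/ – V2 /a/: /p/ → onset of the next syllable (single consonants are always licit onsets).
Result: mu.pak.
Syllable 1 is /mu/; it ends in its nucleus with no coda, so it is open.

open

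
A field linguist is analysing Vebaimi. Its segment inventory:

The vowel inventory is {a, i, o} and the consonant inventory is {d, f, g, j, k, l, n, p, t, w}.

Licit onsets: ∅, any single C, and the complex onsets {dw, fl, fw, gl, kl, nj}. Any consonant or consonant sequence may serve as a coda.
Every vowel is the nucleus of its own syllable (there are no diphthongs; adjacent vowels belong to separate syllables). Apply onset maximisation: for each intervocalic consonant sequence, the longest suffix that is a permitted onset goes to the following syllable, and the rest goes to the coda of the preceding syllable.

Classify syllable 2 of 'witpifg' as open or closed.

The vowels are i, i — 2 nuclei, so 2 syllables.
/i…i/ gap (V1→V2): /tp/; trying suffixes from longest down, /p/ is the first permitted one, so coda /t/ | onset /p/.
Result: wit.pifg.
Syllable 2 is /pifg/ with coda /fg/, so it is closed.

closed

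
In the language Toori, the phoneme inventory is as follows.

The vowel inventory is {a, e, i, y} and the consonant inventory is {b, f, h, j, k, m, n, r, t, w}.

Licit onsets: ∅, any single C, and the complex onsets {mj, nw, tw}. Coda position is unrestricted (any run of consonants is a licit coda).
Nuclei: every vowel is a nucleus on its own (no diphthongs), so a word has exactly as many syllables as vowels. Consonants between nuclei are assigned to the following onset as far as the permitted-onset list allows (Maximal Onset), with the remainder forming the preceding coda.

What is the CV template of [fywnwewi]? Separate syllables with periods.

The vowels are y, e, i — 3 nuclei, so 3 syllables.
/y…e/ gap (V1→V2): /wnw/; trying suffixes from longest down, /nw/ is the first permitted one, so coda /w/ | onset /nw/.
/e…i/ gap (V2→V3): /w/ is a single consonant, so it becomes the next onset.
Putting it together: fyw.nwe.wi.
Mapping each syllable to C/V: /fyw/ → CVC, /nwe/ → CCV, /wi/ → CV.

CVC.CCV.CV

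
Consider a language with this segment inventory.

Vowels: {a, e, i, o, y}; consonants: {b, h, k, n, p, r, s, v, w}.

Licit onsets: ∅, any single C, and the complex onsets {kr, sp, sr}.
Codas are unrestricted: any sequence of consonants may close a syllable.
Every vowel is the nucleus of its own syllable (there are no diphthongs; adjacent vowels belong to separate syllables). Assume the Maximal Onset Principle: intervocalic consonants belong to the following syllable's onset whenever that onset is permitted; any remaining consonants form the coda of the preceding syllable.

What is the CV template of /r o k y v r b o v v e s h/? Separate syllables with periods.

CV.CVCC.CVC.CVCC

The vowels are o, y, o, e — 4 nuclei, so 4 syllables.
V1 /o/ – V2 /y/: /k/ is a single consonant, so it becomes the next onset.
V2 /y/ – V3 /o/: /vrb/; trying suffixes from longest down, /b/ is the first permitted one, so coda /vr/ | onset /b/.
V3 /o/ – V4 /e/: /vv/ — longest licit onset from the right is /v/, leaving /v/ as coda.
Putting it together: ro.kyvr.bov.vesh.
Mapping each syllable to C/V: /ro/ → CV, /kyvr/ → CVCC, /bov/ → CVC, /vesh/ → CVCC.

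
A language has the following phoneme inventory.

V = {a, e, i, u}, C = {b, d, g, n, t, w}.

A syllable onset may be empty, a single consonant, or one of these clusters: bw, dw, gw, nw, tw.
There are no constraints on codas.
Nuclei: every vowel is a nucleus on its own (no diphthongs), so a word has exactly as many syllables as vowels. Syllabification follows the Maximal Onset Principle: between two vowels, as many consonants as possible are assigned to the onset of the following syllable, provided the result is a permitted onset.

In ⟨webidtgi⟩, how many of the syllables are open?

Vowels present: e, i, i; each is a nucleus, giving 3 syllables.
/e…i/ gap (V1→V2): /b/ → onset of the next syllable (single consonants are always licit onsets).
/i…i/ gap (V2→V3): /dtg/ splits as /dt/ + /g/ (/g/ is the longest suffix that is a licit onset).
Result: we.bidt.gi.
Classifying each syllable: /we/ (open), /bidt/ (closed), /gi/ (open).
Open syllables: 2.

2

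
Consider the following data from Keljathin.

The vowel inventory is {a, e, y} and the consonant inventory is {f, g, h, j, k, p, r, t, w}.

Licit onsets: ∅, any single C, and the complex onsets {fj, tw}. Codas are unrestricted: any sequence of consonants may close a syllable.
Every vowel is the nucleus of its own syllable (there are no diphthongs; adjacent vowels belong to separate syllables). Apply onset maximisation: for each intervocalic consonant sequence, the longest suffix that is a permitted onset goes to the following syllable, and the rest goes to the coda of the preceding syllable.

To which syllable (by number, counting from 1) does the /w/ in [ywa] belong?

The vowels are y, a — 2 nuclei, so 2 syllables.
Between /y/ (V1) and /a/ (V2): /w/ is a single consonant, so it becomes the next onset.
Syllabification: y.wa.
The /w/ is in the onset of syllable 2 (/wa/).

2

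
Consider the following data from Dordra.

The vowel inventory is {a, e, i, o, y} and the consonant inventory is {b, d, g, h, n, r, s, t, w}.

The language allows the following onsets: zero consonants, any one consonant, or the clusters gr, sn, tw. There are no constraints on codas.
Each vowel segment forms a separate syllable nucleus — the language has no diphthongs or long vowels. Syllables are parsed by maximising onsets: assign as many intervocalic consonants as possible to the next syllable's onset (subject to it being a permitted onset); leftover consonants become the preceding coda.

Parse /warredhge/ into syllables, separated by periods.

Nuclei (vowels): a, e, e → 3 syllables.
/a…e/ gap (V1→V2): cluster /rr/ — the longest permitted-onset suffix is /r/; onset = /r/, preceding coda = /r/.
/e…e/ gap (V2→V3): /dhg/ splits as /dh/ + /g/ (/g/ is the longest suffix that is a licit onset).

war.redh.ge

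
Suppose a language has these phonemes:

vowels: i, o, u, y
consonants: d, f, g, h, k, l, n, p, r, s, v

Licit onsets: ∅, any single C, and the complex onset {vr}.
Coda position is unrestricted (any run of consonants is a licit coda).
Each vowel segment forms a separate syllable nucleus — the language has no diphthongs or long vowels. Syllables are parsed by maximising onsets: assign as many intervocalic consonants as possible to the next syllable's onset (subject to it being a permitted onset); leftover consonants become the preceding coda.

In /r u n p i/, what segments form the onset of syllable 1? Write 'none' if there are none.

r

Vowels present: u, i; each is a nucleus, giving 2 syllables.
/u…i/ gap (V1→V2): /np/; trying suffixes from longest down, /p/ is the first permitted one, so coda /n/ | onset /p/.
So the parse is run.pi.
Syllable 1 is /run/: onset /r/, nucleus /u/, coda /n/.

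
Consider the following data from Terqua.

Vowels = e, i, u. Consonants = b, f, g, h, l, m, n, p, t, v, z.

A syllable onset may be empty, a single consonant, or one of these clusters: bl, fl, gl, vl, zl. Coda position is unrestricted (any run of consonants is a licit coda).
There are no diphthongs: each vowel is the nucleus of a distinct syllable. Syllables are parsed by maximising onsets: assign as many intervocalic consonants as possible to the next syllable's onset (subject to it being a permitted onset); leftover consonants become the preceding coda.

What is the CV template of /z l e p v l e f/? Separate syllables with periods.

CCVC.CCVC

Nuclei (vowels): e, e → 2 syllables.
V1 /e/ – V2 /e/: /pvl/; trying suffixes from longest down, /vl/ is the first permitted one, so coda /p/ | onset /vl/.
Syllabification: zlep.vlef.
Mapping each syllable to C/V: /zlep/ → CCVC, /vlef/ → CCVC.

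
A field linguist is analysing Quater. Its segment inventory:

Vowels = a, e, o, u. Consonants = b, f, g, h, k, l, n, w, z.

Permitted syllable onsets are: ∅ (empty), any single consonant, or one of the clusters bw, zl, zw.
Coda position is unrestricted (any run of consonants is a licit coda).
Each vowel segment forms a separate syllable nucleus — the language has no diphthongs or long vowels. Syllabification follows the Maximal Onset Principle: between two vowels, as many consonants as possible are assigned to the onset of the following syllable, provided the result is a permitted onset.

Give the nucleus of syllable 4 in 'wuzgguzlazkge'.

e

Vowels present: u, u, a, e; each is a nucleus, giving 4 syllables.
The fourth nucleus (vowel 4 from the left) is /e/.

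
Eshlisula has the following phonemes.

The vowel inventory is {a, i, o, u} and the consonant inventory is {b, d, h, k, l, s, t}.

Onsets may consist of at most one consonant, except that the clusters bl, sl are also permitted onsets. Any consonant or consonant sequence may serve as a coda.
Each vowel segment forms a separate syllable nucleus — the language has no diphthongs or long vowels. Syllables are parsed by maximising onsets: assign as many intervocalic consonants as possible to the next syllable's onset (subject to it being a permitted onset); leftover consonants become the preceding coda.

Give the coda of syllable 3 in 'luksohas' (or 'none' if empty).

The vowels are u, o, a — 3 nuclei, so 3 syllables.
V1 /u/ – V2 /o/: cluster /ks/ — the longest permitted-onset suffix is /s/; onset = /s/, preceding coda = /k/.
V2 /o/ – V3 /a/: /h/ → onset of the next syllable (single consonants are always licit onsets).
Result: luk.so.has.
Syllable 3 is /has/: onset /h/, nucleus /a/, coda /s/.

s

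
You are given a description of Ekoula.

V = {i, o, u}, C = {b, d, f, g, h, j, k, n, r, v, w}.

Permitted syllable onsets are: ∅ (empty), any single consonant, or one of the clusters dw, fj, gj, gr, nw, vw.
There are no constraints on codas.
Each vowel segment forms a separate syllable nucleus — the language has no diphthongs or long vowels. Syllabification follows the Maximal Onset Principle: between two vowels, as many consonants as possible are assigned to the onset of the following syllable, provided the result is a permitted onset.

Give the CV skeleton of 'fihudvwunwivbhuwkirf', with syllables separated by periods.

CV.CVC.CCV.CCVCC.CVC.CVCC

Nuclei (vowels): i, u, u, i, u, i → 6 syllables.
/i…u/ gap (V1→V2): /h/ is a single consonant, so it becomes the next onset.
/u…u/ gap (V2→V3): cluster /dvw/ — the longest permitted-onset suffix is /vw/; onset = /vw/, preceding coda = /d/.
/u…i/ gap (V3→V4): cluster /nw/ — /nw/ is itself a permitted onset, so the whole cluster goes right; preceding coda = ∅.
/i…u/ gap (V4→V5): /vbh/; trying suffixes from longest down, /h/ is the first permitted one, so coda /vb/ | onset /h/.
/u…i/ gap (V5→V6): /wk/ — longest licit onset from the right is /k/, leaving /w/ as coda.
So the parse is fi.hud.vwu.nwivb.huw.kirf.
Mapping each syllable to C/V: /fi/ → CV, /hud/ → CVC, /vwu/ → CCV, /nwivb/ → CCVCC, /huw/ → CVC, /kirf/ → CVCC.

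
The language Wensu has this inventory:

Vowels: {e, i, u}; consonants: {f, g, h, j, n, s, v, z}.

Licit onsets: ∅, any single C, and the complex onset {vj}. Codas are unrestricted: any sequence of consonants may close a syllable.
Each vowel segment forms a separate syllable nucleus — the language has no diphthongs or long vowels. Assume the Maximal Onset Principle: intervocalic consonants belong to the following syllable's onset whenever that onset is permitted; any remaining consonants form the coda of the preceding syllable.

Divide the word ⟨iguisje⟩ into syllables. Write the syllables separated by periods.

i.gu.is.je

Vowels present: i, u, i, e; each is a nucleus, giving 4 syllables.
/i…u/ gap (V1→V2): /g/ is a single consonant, so it becomes the next onset.
/u…i/ gap (V2→V3): hiatus — the boundary sits between the two vowels.
/i…e/ gap (V3→V4): /sj/ splits as /s/ + /j/ (/j/ is the longest suffix that is a licit onset).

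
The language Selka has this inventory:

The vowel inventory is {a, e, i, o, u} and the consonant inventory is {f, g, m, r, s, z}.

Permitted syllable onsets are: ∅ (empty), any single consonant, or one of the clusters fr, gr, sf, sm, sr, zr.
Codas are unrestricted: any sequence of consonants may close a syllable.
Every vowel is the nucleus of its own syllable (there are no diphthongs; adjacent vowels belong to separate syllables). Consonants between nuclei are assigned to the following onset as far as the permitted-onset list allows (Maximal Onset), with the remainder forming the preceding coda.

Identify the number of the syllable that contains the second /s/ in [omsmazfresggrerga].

Vowels present: o, a, e, e, a; each is a nucleus, giving 5 syllables.
/o…a/ gap (V1→V2): /msm/; trying suffixes from longest down, /sm/ is the first permitted one, so coda /m/ | onset /sm/.
/a…e/ gap (V2→V3): /zfr/ — longest licit onset from the right is /fr/, leaving /z/ as coda.
/e…e/ gap (V3→V4): /sggr/ splits as /sg/ + /gr/ (/gr/ is the longest suffix that is a licit onset).
/e…a/ gap (V4→V5): /rg/ splits as /r/ + /g/ (/g/ is the longest suffix that is a licit onset).
Result: om.smaz.fresg.grer.ga.
The second /s/ is in the coda of syllable 3 (/fresg/).

3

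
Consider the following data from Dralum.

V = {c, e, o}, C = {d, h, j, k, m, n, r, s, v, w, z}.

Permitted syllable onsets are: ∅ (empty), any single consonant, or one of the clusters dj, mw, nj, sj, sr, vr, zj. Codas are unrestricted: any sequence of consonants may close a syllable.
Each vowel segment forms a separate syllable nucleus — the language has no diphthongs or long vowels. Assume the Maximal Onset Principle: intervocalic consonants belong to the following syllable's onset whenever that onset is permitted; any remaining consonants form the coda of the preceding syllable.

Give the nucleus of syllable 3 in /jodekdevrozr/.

Vowels present: o, e, e, o; each is a nucleus, giving 4 syllables.
The third nucleus (vowel 3 from the left) is /e/.

e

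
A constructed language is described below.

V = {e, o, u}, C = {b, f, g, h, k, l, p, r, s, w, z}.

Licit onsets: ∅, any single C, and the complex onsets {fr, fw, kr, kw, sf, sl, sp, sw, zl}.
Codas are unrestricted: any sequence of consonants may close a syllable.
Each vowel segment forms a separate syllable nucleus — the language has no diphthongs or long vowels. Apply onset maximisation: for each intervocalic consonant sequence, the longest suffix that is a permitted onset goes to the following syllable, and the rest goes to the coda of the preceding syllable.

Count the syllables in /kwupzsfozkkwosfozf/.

4

The vowels are u, o, o, o — 4 nuclei, so 4 syllables.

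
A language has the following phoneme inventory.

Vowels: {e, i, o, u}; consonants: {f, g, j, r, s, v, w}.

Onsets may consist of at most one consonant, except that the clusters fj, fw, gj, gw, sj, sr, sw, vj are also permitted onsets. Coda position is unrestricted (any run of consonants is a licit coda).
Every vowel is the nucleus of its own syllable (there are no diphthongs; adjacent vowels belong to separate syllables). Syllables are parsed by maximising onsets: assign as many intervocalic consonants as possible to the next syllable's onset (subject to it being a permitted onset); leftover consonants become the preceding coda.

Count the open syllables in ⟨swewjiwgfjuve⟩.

2

Vowels present: e, i, u, e; each is a nucleus, giving 4 syllables.
/e…i/ gap (V1→V2): /wj/ splits as /w/ + /j/ (/j/ is the longest suffix that is a licit onset).
/i…u/ gap (V2→V3): /wgfj/; trying suffixes from longest down, /fj/ is the first permitted one, so coda /wg/ | onset /fj/.
/u…e/ gap (V3→V4): /v/ is a single consonant, so it becomes the next onset.
Syllabification: swew.jiwg.fju.ve.
Classifying each syllable: /swew/ (closed), /jiwg/ (closed), /fju/ (open), /ve/ (open).
Open syllables: 2.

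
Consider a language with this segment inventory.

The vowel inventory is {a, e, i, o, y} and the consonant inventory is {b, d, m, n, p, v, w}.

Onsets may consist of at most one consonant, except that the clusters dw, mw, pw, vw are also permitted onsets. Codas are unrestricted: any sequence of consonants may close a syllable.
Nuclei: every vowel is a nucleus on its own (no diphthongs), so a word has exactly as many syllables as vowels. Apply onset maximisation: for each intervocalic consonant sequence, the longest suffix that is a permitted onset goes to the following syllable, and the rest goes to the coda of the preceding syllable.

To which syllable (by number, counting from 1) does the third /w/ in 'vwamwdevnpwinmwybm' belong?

3

Nuclei (vowels): a, e, i, y → 4 syllables.
σ1/σ2 boundary: /mwd/ — longest licit onset from the right is /d/, leaving /mw/ as coda.
σ2/σ3 boundary: /vnpw/ splits as /vn/ + /pw/ (/pw/ is the longest suffix that is a licit onset).
σ3/σ4 boundary: cluster /nmw/ — the longest permitted-onset suffix is /mw/; onset = /mw/, preceding coda = /n/.
Syllabification: vwamw.devn.pwin.mwybm.
The third /w/ is in the onset of syllable 3 (/pwin/).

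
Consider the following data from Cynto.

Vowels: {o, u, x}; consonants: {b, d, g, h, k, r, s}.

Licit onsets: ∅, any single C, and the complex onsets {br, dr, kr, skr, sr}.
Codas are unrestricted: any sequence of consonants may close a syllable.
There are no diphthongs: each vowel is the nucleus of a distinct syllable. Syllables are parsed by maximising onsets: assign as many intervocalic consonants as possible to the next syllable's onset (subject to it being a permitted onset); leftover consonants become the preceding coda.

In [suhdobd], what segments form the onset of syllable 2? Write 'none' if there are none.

Vowels present: u, o; each is a nucleus, giving 2 syllables.
/u…o/ gap (V1→V2): cluster /hd/ — the longest permitted-onset suffix is /d/; onset = /d/, preceding coda = /h/.
So the parse is suh.dobd.
Syllable 2 is /dobd/: onset /d/, nucleus /o/, coda /bd/.

d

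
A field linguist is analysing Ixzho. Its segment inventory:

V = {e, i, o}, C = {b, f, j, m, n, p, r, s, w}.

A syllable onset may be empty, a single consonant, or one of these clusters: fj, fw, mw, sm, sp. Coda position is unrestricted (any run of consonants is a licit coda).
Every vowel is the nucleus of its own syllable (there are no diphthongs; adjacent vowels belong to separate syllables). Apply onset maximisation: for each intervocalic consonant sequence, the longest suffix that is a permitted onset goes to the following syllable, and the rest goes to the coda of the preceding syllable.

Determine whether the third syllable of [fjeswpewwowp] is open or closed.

Vowels present: e, e, o; each is a nucleus, giving 3 syllables.
Between /e/ (V1) and /e/ (V2): /swp/; trying suffixes from longest down, /p/ is the first permitted one, so coda /sw/ | onset /p/.
Between /e/ (V2) and /o/ (V3): /ww/ — longest licit onset from the right is /w/, leaving /w/ as coda.
Result: fjesw.pew.wowp.
Syllable 3 is /wowp/ with coda /wp/, so it is closed.

closed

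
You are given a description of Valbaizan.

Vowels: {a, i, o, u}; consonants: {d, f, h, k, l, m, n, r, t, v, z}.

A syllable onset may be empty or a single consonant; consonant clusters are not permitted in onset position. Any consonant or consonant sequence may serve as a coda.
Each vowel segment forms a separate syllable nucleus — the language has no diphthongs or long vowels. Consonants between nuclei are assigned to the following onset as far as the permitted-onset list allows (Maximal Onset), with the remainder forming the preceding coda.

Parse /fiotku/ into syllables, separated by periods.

Vowels present: i, o, u; each is a nucleus, giving 3 syllables.
σ1/σ2 boundary: hiatus — the boundary sits between the two vowels.
σ2/σ3 boundary: /tk/ splits as /t/ + /k/ (/k/ is the longest suffix that is a licit onset).

fi.ot.ku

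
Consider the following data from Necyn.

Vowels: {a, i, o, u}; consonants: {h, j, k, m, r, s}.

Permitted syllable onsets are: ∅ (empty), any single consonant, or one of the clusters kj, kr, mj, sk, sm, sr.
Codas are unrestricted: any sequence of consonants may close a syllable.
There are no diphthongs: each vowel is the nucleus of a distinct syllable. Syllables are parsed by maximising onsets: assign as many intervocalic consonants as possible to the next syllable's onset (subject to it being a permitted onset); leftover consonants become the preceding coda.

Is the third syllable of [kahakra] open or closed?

Vowels present: a, a, a; each is a nucleus, giving 3 syllables.
Between /a/ (V1) and /a/ (V2): /h/ is a single consonant, so it becomes the next onset.
Between /a/ (V2) and /a/ (V3): cluster /kr/ — /kr/ is itself a permitted onset, so the whole cluster goes right; preceding coda = ∅.
Result: ka.ha.kra.
Syllable 3 is /kra/; it ends in its nucleus with no coda, so it is open.

open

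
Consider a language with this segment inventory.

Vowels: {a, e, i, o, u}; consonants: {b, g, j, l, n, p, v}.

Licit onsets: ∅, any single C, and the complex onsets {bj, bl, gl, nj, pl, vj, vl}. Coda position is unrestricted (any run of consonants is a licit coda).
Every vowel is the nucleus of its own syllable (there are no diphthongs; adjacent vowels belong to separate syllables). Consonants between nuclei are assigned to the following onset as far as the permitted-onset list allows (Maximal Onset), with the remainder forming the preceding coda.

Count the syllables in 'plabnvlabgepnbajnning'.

5

Vowels present: a, a, e, a, i; each is a nucleus, giving 5 syllables.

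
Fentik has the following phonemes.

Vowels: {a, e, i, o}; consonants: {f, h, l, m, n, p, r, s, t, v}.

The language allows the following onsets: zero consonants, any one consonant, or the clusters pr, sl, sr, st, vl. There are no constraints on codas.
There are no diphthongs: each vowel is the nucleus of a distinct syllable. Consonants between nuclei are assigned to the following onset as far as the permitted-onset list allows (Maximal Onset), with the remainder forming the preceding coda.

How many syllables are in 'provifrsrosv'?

3

Nuclei (vowels): o, i, o → 3 syllables.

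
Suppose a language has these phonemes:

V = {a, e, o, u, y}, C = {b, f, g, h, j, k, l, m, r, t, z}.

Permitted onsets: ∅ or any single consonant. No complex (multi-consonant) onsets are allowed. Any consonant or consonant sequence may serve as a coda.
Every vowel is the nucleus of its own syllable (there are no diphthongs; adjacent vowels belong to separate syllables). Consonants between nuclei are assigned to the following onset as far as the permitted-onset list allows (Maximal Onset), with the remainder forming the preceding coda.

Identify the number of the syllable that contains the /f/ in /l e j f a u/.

The vowels are e, a, u — 3 nuclei, so 3 syllables.
/e…a/ gap (V1→V2): /jf/ splits as /j/ + /f/ (/f/ is the longest suffix that is a licit onset).
/a…u/ gap (V2→V3): hiatus — the boundary sits between the two vowels.
Syllabification: lej.fa.u.
The /f/ is in the onset of syllable 2 (/fa/).

2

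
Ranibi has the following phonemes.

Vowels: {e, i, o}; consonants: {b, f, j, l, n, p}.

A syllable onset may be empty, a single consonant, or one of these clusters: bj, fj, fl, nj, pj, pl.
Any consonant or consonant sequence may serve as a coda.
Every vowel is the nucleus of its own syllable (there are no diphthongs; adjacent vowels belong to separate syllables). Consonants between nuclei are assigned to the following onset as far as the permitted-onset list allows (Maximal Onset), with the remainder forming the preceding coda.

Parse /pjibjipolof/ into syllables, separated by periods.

pji.bji.po.lof

The vowels are i, i, o, o — 4 nuclei, so 4 syllables.
Between /i/ (V1) and /i/ (V2): /bj/ — entire cluster is a permitted onset → onset /bj/, coda ∅.
Between /i/ (V2) and /o/ (V3): /p/ is a single consonant, so it becomes the next onset.
Between /o/ (V3) and /o/ (V4): /l/ is a single consonant, so it becomes the next onset.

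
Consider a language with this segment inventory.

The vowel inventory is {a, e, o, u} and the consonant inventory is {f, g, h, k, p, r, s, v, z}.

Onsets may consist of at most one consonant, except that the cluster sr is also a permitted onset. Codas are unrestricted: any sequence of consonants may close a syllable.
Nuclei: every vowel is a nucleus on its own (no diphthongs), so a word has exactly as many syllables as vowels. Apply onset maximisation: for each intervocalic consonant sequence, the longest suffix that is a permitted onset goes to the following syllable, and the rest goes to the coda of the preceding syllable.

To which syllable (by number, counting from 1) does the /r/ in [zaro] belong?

2

The vowels are a, o — 2 nuclei, so 2 syllables.
/a…o/ gap (V1→V2): /r/ → onset of the next syllable (single consonants are always licit onsets).
Putting it together: za.ro.
The /r/ is in the onset of syllable 2 (/ro/).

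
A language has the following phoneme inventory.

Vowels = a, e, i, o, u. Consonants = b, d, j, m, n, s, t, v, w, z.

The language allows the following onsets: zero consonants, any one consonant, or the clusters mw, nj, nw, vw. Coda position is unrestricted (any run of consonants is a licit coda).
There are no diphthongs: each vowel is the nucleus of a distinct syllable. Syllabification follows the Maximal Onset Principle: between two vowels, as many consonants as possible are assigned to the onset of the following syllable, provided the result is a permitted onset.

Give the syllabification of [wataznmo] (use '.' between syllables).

Vowels present: a, a, o; each is a nucleus, giving 3 syllables.
/a…a/ gap (V1→V2): just /t/ — single C goes to the following onset.
/a…o/ gap (V2→V3): /znm/; trying suffixes from longest down, /m/ is the first permitted one, so coda /zn/ | onset /m/.

wa.tazn.mo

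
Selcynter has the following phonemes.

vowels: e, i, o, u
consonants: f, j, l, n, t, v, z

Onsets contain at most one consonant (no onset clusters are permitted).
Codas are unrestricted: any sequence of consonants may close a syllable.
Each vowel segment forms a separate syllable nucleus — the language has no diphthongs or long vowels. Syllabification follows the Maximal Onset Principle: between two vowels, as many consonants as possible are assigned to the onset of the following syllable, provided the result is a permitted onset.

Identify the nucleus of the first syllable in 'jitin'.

i

Nuclei (vowels): i, i → 2 syllables.
The first nucleus (vowel 1 from the left) is /i/.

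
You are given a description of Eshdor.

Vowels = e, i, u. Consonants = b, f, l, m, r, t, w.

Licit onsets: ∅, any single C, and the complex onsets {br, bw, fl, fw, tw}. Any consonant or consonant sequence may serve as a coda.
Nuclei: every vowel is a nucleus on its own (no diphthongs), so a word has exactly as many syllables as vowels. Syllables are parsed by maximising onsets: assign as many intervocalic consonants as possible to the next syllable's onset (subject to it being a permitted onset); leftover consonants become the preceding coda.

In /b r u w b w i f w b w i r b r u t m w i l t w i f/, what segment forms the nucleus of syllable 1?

u

Vowels present: u, i, i, u, i, i; each is a nucleus, giving 6 syllables.
The first nucleus (vowel 1 from the left) is /u/.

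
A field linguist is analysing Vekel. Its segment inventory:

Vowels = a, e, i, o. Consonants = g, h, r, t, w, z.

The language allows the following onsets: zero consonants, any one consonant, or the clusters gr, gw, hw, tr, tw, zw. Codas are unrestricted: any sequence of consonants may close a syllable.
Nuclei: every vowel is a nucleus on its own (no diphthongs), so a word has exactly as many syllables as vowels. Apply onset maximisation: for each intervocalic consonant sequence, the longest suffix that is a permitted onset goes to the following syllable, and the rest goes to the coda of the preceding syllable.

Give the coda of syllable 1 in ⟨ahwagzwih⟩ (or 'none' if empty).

The vowels are a, a, i — 3 nuclei, so 3 syllables.
V1 /a/ – V2 /a/: /hw/ is a licit onset in full, so it all attaches to the next syllable.
V2 /a/ – V3 /i/: /gzw/ — longest licit onset from the right is /zw/, leaving /g/ as coda.
Result: a.hwag.zwih.
Syllable 1 is /a/: onset ∅, nucleus /a/, coda ∅.

none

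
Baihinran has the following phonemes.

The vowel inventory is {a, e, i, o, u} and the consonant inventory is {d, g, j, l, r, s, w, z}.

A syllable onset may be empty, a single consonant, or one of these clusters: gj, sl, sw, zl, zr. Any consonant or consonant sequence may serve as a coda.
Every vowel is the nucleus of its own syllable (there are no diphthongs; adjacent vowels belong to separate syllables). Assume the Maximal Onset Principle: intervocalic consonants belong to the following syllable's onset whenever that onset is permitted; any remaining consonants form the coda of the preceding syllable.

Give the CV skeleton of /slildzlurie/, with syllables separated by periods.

CCVCC.CCV.CV.V

Vowels present: i, u, i, e; each is a nucleus, giving 4 syllables.
/i…u/ gap (V1→V2): /ldzl/ — longest licit onset from the right is /zl/, leaving /ld/ as coda.
/u…i/ gap (V2→V3): /r/ → onset of the next syllable (single consonants are always licit onsets).
/i…e/ gap (V3→V4): no consonants, so the boundary falls immediately after /i/.
So the parse is slild.zlu.ri.e.
Mapping each syllable to C/V: /slild/ → CCVCC, /zlu/ → CCV, /ri/ → CV, /e/ → V.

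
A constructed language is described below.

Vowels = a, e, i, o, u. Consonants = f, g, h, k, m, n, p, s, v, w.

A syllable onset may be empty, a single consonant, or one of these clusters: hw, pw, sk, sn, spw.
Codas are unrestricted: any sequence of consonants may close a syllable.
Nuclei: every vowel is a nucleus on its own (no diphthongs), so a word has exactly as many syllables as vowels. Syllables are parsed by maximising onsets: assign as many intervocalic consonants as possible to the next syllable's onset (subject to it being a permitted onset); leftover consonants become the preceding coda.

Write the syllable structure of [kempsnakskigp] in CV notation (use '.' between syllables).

The vowels are e, a, i — 3 nuclei, so 3 syllables.
Between /e/ (V1) and /a/ (V2): cluster /mpsn/ — the longest permitted-onset suffix is /sn/; onset = /sn/, preceding coda = /mp/.
Between /a/ (V2) and /i/ (V3): /ksk/; trying suffixes from longest down, /sk/ is the first permitted one, so coda /k/ | onset /sk/.
Result: kemp.snak.skigp.
Mapping each syllable to C/V: /kemp/ → CVCC, /snak/ → CCVC, /skigp/ → CCVCC.

CVCC.CCVC.CCVCC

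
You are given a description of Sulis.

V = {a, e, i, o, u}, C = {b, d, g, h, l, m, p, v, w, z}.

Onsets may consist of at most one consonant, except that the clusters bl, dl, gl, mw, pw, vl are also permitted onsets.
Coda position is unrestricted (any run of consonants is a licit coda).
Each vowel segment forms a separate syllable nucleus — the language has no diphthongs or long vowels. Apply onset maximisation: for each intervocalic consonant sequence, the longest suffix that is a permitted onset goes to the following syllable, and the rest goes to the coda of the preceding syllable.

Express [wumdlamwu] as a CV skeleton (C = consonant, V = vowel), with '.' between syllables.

The vowels are u, a, u — 3 nuclei, so 3 syllables.
/u…a/ gap (V1→V2): /mdl/; trying suffixes from longest down, /dl/ is the first permitted one, so coda /m/ | onset /dl/.
/a…u/ gap (V2→V3): /mw/ is a licit onset in full, so it all attaches to the next syllable.
Putting it together: wum.dla.mwu.
Mapping each syllable to C/V: /wum/ → CVC, /dla/ → CCV, /mwu/ → CCV.

CVC.CCV.CCV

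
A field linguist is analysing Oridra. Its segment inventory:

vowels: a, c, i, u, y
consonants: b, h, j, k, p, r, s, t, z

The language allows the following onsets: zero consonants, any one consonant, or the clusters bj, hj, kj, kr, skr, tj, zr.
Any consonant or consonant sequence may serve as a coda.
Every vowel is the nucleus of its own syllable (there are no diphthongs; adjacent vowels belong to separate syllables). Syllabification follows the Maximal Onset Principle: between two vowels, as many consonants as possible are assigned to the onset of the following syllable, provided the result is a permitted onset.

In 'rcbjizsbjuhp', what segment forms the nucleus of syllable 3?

u

Vowels present: c, i, u; each is a nucleus, giving 3 syllables.
The third nucleus (vowel 3 from the left) is /u/.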